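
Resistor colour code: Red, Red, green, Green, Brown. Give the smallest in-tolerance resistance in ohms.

Red → 2 (first significant figure)
Red → 2 (second significant figure)
Green → 5 (third significant figure)
Green → ×10^5 multiplier
Brown → ±1% tolerance
225 × 100000 = 22500000 Ω
Smallest = 22500000 × (1 − 1/100) = 22275000 Ω.

22275000 Ω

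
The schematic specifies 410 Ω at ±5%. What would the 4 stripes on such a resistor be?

yellow, brown, brown, gold

410 Ω = 41 × 10^1.
4 → yellow
1 → brown
Multiplier 10^1 → brown.
±5% tolerance → gold.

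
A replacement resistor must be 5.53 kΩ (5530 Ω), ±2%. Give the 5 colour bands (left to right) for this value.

5530 Ω = 553 × 10^1.
5 → green
5 → green
3 → orange
Multiplier 10^1 → brown.
±2% tolerance → red.

green, green, orange, brown, red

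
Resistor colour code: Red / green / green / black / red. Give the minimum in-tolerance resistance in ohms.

Red → 2 (first significant figure)
Green → 5 (second significant figure)
Green → 5 (third significant figure)
Black → ×1 multiplier
Red → ±2% tolerance
255 × 1 = 255 Ω
Minimum = 255 × (1 − 2/100) = 249.9 Ω.

249.9 Ω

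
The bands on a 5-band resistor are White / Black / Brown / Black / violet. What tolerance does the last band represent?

The last band, violet, is the tolerance band.
Violet corresponds to ±0.1%.

±0.1%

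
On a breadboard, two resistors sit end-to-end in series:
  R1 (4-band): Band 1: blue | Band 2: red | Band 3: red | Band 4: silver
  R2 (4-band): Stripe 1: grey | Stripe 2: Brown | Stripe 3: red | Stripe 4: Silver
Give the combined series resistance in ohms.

14300 Ω

R1: blue, red → 62; red ×10^2 → 6200 Ω.
R2: grey, brown → 81; red ×10^2 → 8100 Ω.
Series: 6200 + 8100 = 14300 Ω.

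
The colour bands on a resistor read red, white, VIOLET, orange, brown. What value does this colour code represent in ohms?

Red → 2 (first significant figure)
White → 9 (second significant figure)
Violet → 7 (third significant figure)
Orange → ×10^3 multiplier
297 × 1000 = 297000 Ω

297000 Ω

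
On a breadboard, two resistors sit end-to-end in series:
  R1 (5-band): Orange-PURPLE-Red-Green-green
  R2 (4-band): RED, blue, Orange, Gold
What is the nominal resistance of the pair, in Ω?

R1: orange, violet, red → 372; green ×10^5 → 37200000 Ω.
R2: red, blue → 26; orange ×10^3 → 26000 Ω.
Series: 37200000 + 26000 = 37226000 Ω.

37226000 Ω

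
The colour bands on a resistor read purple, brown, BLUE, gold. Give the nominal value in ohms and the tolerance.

71000000 Ω ±5%

Violet → 7 (first significant figure)
Brown → 1 (second significant figure)
Blue → ×10^6 multiplier
Gold → ±5% tolerance
71 × 1000000 = 71000000 Ω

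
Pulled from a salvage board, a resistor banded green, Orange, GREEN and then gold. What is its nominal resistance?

Green → 5 (first significant figure)
Orange → 3 (second significant figure)
Green → ×10^5 multiplier
53 × 100000 = 5300000 Ω

5300000 Ω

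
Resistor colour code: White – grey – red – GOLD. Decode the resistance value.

White → 9 (first significant figure)
Grey → 8 (second significant figure)
Red → ×10^2 multiplier
98 × 100 = 9800 Ω

9800 Ω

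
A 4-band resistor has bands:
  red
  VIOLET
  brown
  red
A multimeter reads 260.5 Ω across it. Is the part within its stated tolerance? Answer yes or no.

no

Red → 2 (first significant figure)
Violet → 7 (second significant figure)
Brown → ×10 multiplier
Red → ±2% tolerance
27 × 10 = 270 Ω
Allowed range: 264.6 Ω to 275.4 Ω.
260.5 Ω lies outside that range.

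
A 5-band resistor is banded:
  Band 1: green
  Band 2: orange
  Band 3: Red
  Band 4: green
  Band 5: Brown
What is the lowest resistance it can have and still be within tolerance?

Green → 5 (first significant figure)
Orange → 3 (second significant figure)
Red → 2 (third significant figure)
Green → ×10^5 multiplier
Brown → ±1% tolerance
532 × 100000 = 53200000 Ω
Lowest = 53200000 × (1 − 1/100) = 52668000 Ω.

52668000 Ω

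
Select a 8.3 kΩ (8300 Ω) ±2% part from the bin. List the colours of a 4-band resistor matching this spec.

grey, orange, red, red

8300 Ω = 83 × 10^2.
8 → grey
3 → orange
Multiplier 10^2 → red.
±2% tolerance → red.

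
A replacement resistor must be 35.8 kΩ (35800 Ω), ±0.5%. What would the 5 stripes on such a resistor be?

orange, green, grey, red, green

35800 Ω = 358 × 10^2.
3 → orange
5 → green
8 → grey
Multiplier 10^2 → red.
±0.5% tolerance → green.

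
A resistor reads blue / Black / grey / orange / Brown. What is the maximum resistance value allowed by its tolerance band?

Blue → 6 (first significant figure)
Black → 0 (second significant figure)
Grey → 8 (third significant figure)
Orange → ×10^3 multiplier
Brown → ±1% tolerance
608 × 1000 = 608000 Ω
Maximum = 608000 × (1 + 1/100) = 614080 Ω.

614080 Ω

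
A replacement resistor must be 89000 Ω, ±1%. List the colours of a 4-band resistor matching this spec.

89000 Ω = 89 × 10^3.
8 → grey
9 → white
Multiplier 10^3 → orange.
±1% tolerance → brown.

grey, white, orange, brown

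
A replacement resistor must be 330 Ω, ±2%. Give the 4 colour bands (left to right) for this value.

orange, orange, brown, red

330 Ω = 33 × 10^1.
3 → orange
3 → orange
Multiplier 10^1 → brown.
±2% tolerance → red.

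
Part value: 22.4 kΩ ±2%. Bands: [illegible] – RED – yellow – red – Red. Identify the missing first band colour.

22400 Ω = 224 × 10^2.
The first band gives digit 2 of the significand, and 2 is red.

red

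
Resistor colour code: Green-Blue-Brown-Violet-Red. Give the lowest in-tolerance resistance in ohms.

5497800000 Ω

Green → 5 (first significant figure)
Blue → 6 (second significant figure)
Brown → 1 (third significant figure)
Violet → ×10^7 multiplier
Red → ±2% tolerance
561 × 10000000 = 5610000000 Ω
Lowest = 5610000000 × (1 − 2/100) = 5497800000 Ω.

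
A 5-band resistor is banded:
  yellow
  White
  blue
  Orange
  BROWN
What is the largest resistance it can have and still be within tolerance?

500960 Ω

Yellow → 4 (first significant figure)
White → 9 (second significant figure)
Blue → 6 (third significant figure)
Orange → ×10^3 multiplier
Brown → ±1% tolerance
496 × 1000 = 496000 Ω
Largest = 496000 × (1 + 1/100) = 500960 Ω.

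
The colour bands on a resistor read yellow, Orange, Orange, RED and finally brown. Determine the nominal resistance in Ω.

Yellow → 4 (first significant figure)
Orange → 3 (second significant figure)
Orange → 3 (third significant figure)
Red → ×10^2 multiplier
433 × 100 = 43300 Ω

43300 Ω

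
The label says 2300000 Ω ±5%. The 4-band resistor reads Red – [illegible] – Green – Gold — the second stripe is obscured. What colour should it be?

2300000 Ω = 23 × 10^5.
The second band gives digit 3 of the significand, and 3 is orange.

orange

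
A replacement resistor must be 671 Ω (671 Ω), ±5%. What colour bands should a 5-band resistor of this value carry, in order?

blue, violet, brown, black, gold

671 Ω = 671 × 10^0.
6 → blue
7 → violet
1 → brown
Multiplier 10^0 → black.
±5% tolerance → gold.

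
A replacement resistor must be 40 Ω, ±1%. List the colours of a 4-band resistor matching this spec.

yellow, black, black, brown

40 Ω = 40 × 10^0.
4 → yellow
0 → black
Multiplier 10^0 → black.
±1% tolerance → brown.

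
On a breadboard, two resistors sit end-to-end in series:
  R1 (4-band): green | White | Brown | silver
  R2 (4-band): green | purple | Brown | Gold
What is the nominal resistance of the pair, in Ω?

1160 Ω

R1: green, white → 59; brown ×10 → 590 Ω.
R2: green, violet → 57; brown ×10 → 570 Ω.
Series: 590 + 570 = 1160 Ω.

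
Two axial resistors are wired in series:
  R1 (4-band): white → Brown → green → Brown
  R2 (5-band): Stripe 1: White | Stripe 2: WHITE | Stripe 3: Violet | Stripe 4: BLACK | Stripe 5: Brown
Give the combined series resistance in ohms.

R1: white, brown → 91; green ×10^5 → 9100000 Ω.
R2: white, white, violet → 997; black ×1 → 997 Ω.
Series: 9100000 + 997 = 9100997 Ω.

9100997 Ω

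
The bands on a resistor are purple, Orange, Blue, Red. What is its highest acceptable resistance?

Violet → 7 (first significant figure)
Orange → 3 (second significant figure)
Blue → ×10^6 multiplier
Red → ±2% tolerance
73 × 1000000 = 73000000 Ω
Highest = 73000000 × (1 + 2/100) = 74460000 Ω.

74460000 Ω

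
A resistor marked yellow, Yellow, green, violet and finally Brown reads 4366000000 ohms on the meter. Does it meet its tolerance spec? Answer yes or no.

no

Yellow → 4 (first significant figure)
Yellow → 4 (second significant figure)
Green → 5 (third significant figure)
Violet → ×10^7 multiplier
Brown → ±1% tolerance
445 × 10000000 = 4450000000 Ω
Allowed range: 4405500000 Ω to 4494500000 Ω.
4366000000 ohms lies outside that range.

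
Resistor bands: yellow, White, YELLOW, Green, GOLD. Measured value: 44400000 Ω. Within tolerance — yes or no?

Yellow → 4 (first significant figure)
White → 9 (second significant figure)
Yellow → 4 (third significant figure)
Green → ×10^5 multiplier
Gold → ±5% tolerance
494 × 100000 = 49400000 Ω
Allowed range: 46930000 Ω to 51870000 Ω.
44400000 Ω lies outside that range.

no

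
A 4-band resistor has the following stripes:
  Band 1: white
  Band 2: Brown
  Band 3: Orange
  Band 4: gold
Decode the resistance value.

White → 9 (first significant figure)
Brown → 1 (second significant figure)
Orange → ×10^3 multiplier
91 × 1000 = 91000 Ω

91000 Ω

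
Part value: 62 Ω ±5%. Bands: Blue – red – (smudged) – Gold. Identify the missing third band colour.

62 Ω = 62 × 10^0.
The third band is the multiplier, 10^0, which is black.

black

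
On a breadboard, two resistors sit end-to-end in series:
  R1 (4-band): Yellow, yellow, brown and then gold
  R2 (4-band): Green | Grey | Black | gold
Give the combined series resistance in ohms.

R1: yellow, yellow → 44; brown ×10 → 440 Ω.
R2: green, grey → 58; black ×1 → 58 Ω.
Series: 440 + 58 = 498 Ω.

498 Ω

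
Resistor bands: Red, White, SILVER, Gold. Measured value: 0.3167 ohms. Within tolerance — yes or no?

Red → 2 (first significant figure)
White → 9 (second significant figure)
Silver → ×0.01 multiplier
Gold → ±5% tolerance
29 × 0.01 = 0.29 Ω
Allowed range: 0.2755 Ω to 0.3045 Ω.
0.3167 ohms lies outside that range.

no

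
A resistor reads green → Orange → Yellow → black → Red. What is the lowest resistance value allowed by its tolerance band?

523.32 Ω

Green → 5 (first significant figure)
Orange → 3 (second significant figure)
Yellow → 4 (third significant figure)
Black → ×1 multiplier
Red → ±2% tolerance
534 × 1 = 534 Ω
Lowest = 534 × (1 − 2/100) = 523.32 Ω.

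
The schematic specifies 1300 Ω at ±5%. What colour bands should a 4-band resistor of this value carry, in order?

1300 Ω = 13 × 10^2.
1 → brown
3 → orange
Multiplier 10^2 → red.
±5% tolerance → gold.

brown, orange, red, gold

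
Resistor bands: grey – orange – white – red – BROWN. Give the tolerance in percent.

±1%

The last band, brown, is the tolerance band.
Brown corresponds to ±1%.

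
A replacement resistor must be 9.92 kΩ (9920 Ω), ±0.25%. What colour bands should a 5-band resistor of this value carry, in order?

9920 Ω = 992 × 10^1.
9 → white
9 → white
2 → red
Multiplier 10^1 → brown.
±0.25% tolerance → blue.

white, white, red, brown, blue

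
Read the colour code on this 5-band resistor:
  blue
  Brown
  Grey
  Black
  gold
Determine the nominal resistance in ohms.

Blue → 6 (first significant figure)
Brown → 1 (second significant figure)
Grey → 8 (third significant figure)
Black → ×1 multiplier
618 × 1 = 618 Ω

618 Ω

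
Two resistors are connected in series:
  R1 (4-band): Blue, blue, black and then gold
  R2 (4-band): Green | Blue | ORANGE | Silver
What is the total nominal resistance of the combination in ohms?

56066 Ω

R1: blue, blue → 66; black ×1 → 66 Ω.
R2: green, blue → 56; orange ×10^3 → 56000 Ω.
Series: 66 + 56000 = 56066 Ω.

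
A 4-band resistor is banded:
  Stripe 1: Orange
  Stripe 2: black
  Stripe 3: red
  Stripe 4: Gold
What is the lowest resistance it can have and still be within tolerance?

Orange → 3 (first significant figure)
Black → 0 (second significant figure)
Red → ×10^2 multiplier
Gold → ±5% tolerance
30 × 100 = 3000 Ω
Lowest = 3000 × (1 − 5/100) = 2850 Ω.

2850 Ω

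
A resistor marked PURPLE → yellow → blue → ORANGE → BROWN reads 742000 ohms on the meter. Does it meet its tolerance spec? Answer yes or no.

Violet → 7 (first significant figure)
Yellow → 4 (second significant figure)
Blue → 6 (third significant figure)
Orange → ×10^3 multiplier
Brown → ±1% tolerance
746 × 1000 = 746000 Ω
Allowed range: 738540 Ω to 753460 Ω.
742000 ohms lies inside that range.

yes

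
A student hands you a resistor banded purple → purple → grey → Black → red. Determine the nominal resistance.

Violet → 7 (first significant figure)
Violet → 7 (second significant figure)
Grey → 8 (third significant figure)
Black → ×1 multiplier
778 × 1 = 778 Ω

778 Ω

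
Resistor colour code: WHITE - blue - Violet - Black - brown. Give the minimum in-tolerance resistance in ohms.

957.33 Ω

White → 9 (first significant figure)
Blue → 6 (second significant figure)
Violet → 7 (third significant figure)
Black → ×1 multiplier
Brown → ±1% tolerance
967 × 1 = 967 Ω
Minimum = 967 × (1 − 1/100) = 957.33 Ω.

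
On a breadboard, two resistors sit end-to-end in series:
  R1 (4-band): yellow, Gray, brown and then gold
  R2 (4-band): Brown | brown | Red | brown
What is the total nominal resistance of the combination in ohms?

1580 Ω

R1: yellow, grey → 48; brown ×10 → 480 Ω.
R2: brown, brown → 11; red ×10^2 → 1100 Ω.
Series: 480 + 1100 = 1580 Ω.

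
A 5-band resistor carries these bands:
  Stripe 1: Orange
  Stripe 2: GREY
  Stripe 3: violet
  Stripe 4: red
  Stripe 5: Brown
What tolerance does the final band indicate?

±1%

The last band, brown, is the tolerance band.
Brown corresponds to ±1%.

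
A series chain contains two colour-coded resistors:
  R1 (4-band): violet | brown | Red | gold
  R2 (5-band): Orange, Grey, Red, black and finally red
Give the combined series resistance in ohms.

R1: violet, brown → 71; red ×10^2 → 7100 Ω.
R2: orange, grey, red → 382; black ×1 → 382 Ω.
Series: 7100 + 382 = 7482 Ω.

7482 Ω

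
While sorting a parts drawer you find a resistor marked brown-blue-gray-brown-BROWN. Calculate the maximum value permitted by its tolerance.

Brown → 1 (first significant figure)
Blue → 6 (second significant figure)
Grey → 8 (third significant figure)
Brown → ×10 multiplier
Brown → ±1% tolerance
168 × 10 = 1680 Ω
Maximum = 1680 × (1 + 1/100) = 1696.8 Ω.

1696.8 Ω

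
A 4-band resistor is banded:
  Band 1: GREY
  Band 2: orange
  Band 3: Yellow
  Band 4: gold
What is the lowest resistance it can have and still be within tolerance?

788500 Ω

Grey → 8 (first significant figure)
Orange → 3 (second significant figure)
Yellow → ×10^4 multiplier
Gold → ±5% tolerance
83 × 10000 = 830000 Ω
Lowest = 830000 × (1 − 5/100) = 788500 Ω.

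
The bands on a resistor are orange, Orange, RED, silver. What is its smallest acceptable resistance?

Orange → 3 (first significant figure)
Orange → 3 (second significant figure)
Red → ×10^2 multiplier
Silver → ±10% tolerance
33 × 100 = 3300 Ω
Smallest = 3300 × (1 − 10/100) = 2970 Ω.

2970 Ω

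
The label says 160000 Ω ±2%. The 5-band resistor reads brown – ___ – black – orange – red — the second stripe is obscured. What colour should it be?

blue

160000 Ω = 160 × 10^3.
The second band gives digit 6 of the significand, and 6 is blue.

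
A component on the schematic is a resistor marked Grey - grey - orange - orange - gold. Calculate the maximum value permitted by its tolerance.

Grey → 8 (first significant figure)
Grey → 8 (second significant figure)
Orange → 3 (third significant figure)
Orange → ×10^3 multiplier
Gold → ±5% tolerance
883 × 1000 = 883000 Ω
Maximum = 883000 × (1 + 5/100) = 927150 Ω.

927150 Ω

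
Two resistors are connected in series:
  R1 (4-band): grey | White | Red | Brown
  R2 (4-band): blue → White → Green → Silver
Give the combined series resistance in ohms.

R1: grey, white → 89; red ×10^2 → 8900 Ω.
R2: blue, white → 69; green ×10^5 → 6900000 Ω.
Series: 8900 + 6900000 = 6908900 Ω.

6908900 Ω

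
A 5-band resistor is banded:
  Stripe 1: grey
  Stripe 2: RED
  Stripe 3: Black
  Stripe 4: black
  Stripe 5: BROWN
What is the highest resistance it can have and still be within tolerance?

Grey → 8 (first significant figure)
Red → 2 (second significant figure)
Black → 0 (third significant figure)
Black → ×1 multiplier
Brown → ±1% tolerance
820 × 1 = 820 Ω
Highest = 820 × (1 + 1/100) = 828.2 Ω.

828.2 Ω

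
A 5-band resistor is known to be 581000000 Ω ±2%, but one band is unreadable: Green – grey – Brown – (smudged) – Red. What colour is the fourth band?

blue

581000000 Ω = 581 × 10^6.
The fourth band is the multiplier, 10^6, which is blue.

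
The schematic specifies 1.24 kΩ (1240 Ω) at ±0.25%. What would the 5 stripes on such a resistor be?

brown, red, yellow, brown, blue

1240 Ω = 124 × 10^1.
1 → brown
2 → red
4 → yellow
Multiplier 10^1 → brown.
±0.25% tolerance → blue.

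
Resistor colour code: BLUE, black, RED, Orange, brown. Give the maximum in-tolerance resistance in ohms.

608020 Ω

Blue → 6 (first significant figure)
Black → 0 (second significant figure)
Red → 2 (third significant figure)
Orange → ×10^3 multiplier
Brown → ±1% tolerance
602 × 1000 = 602000 Ω
Maximum = 602000 × (1 + 1/100) = 608020 Ω.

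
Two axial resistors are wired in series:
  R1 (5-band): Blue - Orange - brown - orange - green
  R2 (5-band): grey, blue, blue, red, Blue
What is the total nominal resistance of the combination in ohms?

717600 Ω

R1: blue, orange, brown → 631; orange ×10^3 → 631000 Ω.
R2: grey, blue, blue → 866; red ×10^2 → 86600 Ω.
Series: 631000 + 86600 = 717600 Ω.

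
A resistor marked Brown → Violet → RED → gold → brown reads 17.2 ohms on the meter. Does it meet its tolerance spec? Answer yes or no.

yes

Brown → 1 (first significant figure)
Violet → 7 (second significant figure)
Red → 2 (third significant figure)
Gold → ×0.1 multiplier
Brown → ±1% tolerance
172 × 0.1 = 17.2 Ω
Allowed range: 17.028 Ω to 17.372 Ω.
17.2 ohms lies inside that range.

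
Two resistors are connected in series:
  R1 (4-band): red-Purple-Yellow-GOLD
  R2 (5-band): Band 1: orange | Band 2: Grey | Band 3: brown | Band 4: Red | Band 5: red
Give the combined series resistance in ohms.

R1: red, violet → 27; yellow ×10^4 → 270000 Ω.
R2: orange, grey, brown → 381; red ×10^2 → 38100 Ω.
Series: 270000 + 38100 = 308100 Ω.

308100 Ω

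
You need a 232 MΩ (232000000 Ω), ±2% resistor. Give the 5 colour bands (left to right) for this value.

red, orange, red, blue, red

232000000 Ω = 232 × 10^6.
2 → red
3 → orange
2 → red
Multiplier 10^6 → blue.
±2% tolerance → red.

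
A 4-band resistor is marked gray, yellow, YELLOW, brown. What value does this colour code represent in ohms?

Grey → 8 (first significant figure)
Yellow → 4 (second significant figure)
Yellow → ×10^4 multiplier
84 × 10000 = 840000 Ω

840000 Ω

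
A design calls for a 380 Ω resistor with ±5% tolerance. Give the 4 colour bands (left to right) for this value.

380 Ω = 38 × 10^1.
3 → orange
8 → grey
Multiplier 10^1 → brown.
±5% tolerance → gold.

orange, grey, brown, gold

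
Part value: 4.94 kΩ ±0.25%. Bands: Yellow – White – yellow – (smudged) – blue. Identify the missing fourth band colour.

brown

4940 Ω = 494 × 10^1.
The fourth band is the multiplier, 10^1, which is brown.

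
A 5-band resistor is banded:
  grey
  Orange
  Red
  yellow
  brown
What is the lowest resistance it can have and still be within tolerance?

Grey → 8 (first significant figure)
Orange → 3 (second significant figure)
Red → 2 (third significant figure)
Yellow → ×10^4 multiplier
Brown → ±1% tolerance
832 × 10000 = 8320000 Ω
Lowest = 8320000 × (1 − 1/100) = 8236800 Ω.

8236800 Ω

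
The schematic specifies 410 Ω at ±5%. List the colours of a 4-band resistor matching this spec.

410 Ω = 41 × 10^1.
4 → yellow
1 → brown
Multiplier 10^1 → brown.
±5% tolerance → gold.

yellow, brown, brown, gold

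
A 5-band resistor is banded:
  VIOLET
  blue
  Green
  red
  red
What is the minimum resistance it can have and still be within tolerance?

Violet → 7 (first significant figure)
Blue → 6 (second significant figure)
Green → 5 (third significant figure)
Red → ×10^2 multiplier
Red → ±2% tolerance
765 × 100 = 76500 Ω
Minimum = 76500 × (1 − 2/100) = 74970 Ω.

74970 Ω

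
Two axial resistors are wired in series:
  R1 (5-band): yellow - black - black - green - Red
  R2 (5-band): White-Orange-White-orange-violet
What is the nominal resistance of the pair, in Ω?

R1: yellow, black, black → 400; green ×10^5 → 40000000 Ω.
R2: white, orange, white → 939; orange ×10^3 → 939000 Ω.
Series: 40000000 + 939000 = 40939000 Ω.

40939000 Ω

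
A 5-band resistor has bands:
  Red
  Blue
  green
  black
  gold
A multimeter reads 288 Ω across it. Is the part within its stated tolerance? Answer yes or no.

no

Red → 2 (first significant figure)
Blue → 6 (second significant figure)
Green → 5 (third significant figure)
Black → ×1 multiplier
Gold → ±5% tolerance
265 × 1 = 265 Ω
Allowed range: 251.75 Ω to 278.25 Ω.
288 Ω lies outside that range.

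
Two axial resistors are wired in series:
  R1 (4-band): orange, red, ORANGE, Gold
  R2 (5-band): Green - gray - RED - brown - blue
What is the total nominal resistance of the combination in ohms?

37820 Ω

R1: orange, red → 32; orange ×10^3 → 32000 Ω.
R2: green, grey, red → 582; brown ×10 → 5820 Ω.
Series: 32000 + 5820 = 37820 Ω.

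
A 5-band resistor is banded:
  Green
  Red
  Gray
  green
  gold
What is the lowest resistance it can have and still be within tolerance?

Green → 5 (first significant figure)
Red → 2 (second significant figure)
Grey → 8 (third significant figure)
Green → ×10^5 multiplier
Gold → ±5% tolerance
528 × 100000 = 52800000 Ω
Lowest = 52800000 × (1 − 5/100) = 50160000 Ω.

50160000 Ω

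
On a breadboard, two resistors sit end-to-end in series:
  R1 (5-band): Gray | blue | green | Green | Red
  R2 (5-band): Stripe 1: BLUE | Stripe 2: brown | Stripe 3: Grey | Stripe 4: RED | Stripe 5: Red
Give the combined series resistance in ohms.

R1: grey, blue, green → 865; green ×10^5 → 86500000 Ω.
R2: blue, brown, grey → 618; red ×10^2 → 61800 Ω.
Series: 86500000 + 61800 = 86561800 Ω.

86561800 Ω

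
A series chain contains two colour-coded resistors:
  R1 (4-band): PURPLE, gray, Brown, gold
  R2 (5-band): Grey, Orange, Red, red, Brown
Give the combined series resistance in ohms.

R1: violet, grey → 78; brown ×10 → 780 Ω.
R2: grey, orange, red → 832; red ×10^2 → 83200 Ω.
Series: 780 + 83200 = 83980 Ω.

83980 Ω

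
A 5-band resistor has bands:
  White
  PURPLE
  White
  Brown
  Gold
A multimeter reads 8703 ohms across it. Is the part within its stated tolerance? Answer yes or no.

White → 9 (first significant figure)
Violet → 7 (second significant figure)
White → 9 (third significant figure)
Brown → ×10 multiplier
Gold → ±5% tolerance
979 × 10 = 9790 Ω
Allowed range: 9300.5 Ω to 10279.5 Ω.
8703 ohms lies outside that range.

no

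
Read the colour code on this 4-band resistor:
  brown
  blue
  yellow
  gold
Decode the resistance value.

160000 Ω

Brown → 1 (first significant figure)
Blue → 6 (second significant figure)
Yellow → ×10^4 multiplier
16 × 10000 = 160000 Ω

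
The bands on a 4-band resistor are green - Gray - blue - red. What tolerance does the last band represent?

The last band, red, is the tolerance band.
Red corresponds to ±2%.

±2%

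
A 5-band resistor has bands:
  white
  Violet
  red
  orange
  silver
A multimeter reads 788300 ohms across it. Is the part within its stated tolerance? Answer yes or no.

no

White → 9 (first significant figure)
Violet → 7 (second significant figure)
Red → 2 (third significant figure)
Orange → ×10^3 multiplier
Silver → ±10% tolerance
972 × 1000 = 972000 Ω
Allowed range: 874800 Ω to 1069200 Ω.
788300 ohms lies outside that range.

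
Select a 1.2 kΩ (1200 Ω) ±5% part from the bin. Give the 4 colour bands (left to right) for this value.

brown, red, red, gold

1200 Ω = 12 × 10^2.
1 → brown
2 → red
Multiplier 10^2 → red.
±5% tolerance → gold.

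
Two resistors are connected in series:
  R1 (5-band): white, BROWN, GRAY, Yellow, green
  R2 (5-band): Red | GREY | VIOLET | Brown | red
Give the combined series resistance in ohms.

R1: white, brown, grey → 918; yellow ×10^4 → 9180000 Ω.
R2: red, grey, violet → 287; brown ×10 → 2870 Ω.
Series: 9180000 + 2870 = 9182870 Ω.

9182870 Ω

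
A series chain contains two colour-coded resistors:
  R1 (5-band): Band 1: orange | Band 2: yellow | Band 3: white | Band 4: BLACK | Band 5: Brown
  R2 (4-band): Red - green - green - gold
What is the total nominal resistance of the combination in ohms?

2500349 Ω

R1: orange, yellow, white → 349; black ×1 → 349 Ω.
R2: red, green → 25; green ×10^5 → 2500000 Ω.
Series: 349 + 2500000 = 2500349 Ω.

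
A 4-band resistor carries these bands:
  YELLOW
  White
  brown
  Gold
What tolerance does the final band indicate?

The last band, gold, is the tolerance band.
Gold corresponds to ±5%.

±5%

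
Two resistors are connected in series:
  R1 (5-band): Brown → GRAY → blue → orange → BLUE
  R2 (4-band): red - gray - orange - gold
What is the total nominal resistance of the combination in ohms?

R1: brown, grey, blue → 186; orange ×10^3 → 186000 Ω.
R2: red, grey → 28; orange ×10^3 → 28000 Ω.
Series: 186000 + 28000 = 214000 Ω.

214000 Ω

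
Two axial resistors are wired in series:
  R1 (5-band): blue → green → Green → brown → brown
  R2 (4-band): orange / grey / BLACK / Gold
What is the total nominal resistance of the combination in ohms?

6588 Ω

R1: blue, green, green → 655; brown ×10 → 6550 Ω.
R2: orange, grey → 38; black ×1 → 38 Ω.
Series: 6550 + 38 = 6588 Ω.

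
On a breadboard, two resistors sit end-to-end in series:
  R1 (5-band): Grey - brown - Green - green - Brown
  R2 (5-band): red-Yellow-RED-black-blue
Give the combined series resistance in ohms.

81500242 Ω

R1: grey, brown, green → 815; green ×10^5 → 81500000 Ω.
R2: red, yellow, red → 242; black ×1 → 242 Ω.
Series: 81500000 + 242 = 81500242 Ω.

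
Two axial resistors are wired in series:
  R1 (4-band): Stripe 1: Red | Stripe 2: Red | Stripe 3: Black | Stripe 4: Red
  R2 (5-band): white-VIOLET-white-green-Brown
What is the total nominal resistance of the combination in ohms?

97900022 Ω

R1: red, red → 22; black ×1 → 22 Ω.
R2: white, violet, white → 979; green ×10^5 → 97900000 Ω.
Series: 22 + 97900000 = 97900022 Ω.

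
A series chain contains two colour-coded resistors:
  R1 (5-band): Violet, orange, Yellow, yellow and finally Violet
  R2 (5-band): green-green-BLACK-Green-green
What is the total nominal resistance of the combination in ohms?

R1: violet, orange, yellow → 734; yellow ×10^4 → 7340000 Ω.
R2: green, green, black → 550; green ×10^5 → 55000000 Ω.
Series: 7340000 + 55000000 = 62340000 Ω.

62340000 Ω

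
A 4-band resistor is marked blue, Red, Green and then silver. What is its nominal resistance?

6200000 Ω

Blue → 6 (first significant figure)
Red → 2 (second significant figure)
Green → ×10^5 multiplier
62 × 100000 = 6200000 Ω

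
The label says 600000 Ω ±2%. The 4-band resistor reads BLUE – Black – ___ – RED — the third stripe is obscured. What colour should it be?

yellow

600000 Ω = 60 × 10^4.
The third band is the multiplier, 10^4, which is yellow.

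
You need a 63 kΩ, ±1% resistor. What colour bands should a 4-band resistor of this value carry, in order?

blue, orange, orange, brown

63000 Ω = 63 × 10^3.
6 → blue
3 → orange
Multiplier 10^3 → orange.
±1% tolerance → brown.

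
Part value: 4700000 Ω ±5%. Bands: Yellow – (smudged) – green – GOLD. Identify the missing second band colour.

violet

4700000 Ω = 47 × 10^5.
The second band gives digit 7 of the significand, and 7 is violet.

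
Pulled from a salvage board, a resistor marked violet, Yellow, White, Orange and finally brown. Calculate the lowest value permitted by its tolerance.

741510 Ω

Violet → 7 (first significant figure)
Yellow → 4 (second significant figure)
White → 9 (third significant figure)
Orange → ×10^3 multiplier
Brown → ±1% tolerance
749 × 1000 = 749000 Ω
Lowest = 749000 × (1 − 1/100) = 741510 Ω.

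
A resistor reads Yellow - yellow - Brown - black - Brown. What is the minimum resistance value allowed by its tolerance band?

436.59 Ω

Yellow → 4 (first significant figure)
Yellow → 4 (second significant figure)
Brown → 1 (third significant figure)
Black → ×1 multiplier
Brown → ±1% tolerance
441 × 1 = 441 Ω
Minimum = 441 × (1 − 1/100) = 436.59 Ω.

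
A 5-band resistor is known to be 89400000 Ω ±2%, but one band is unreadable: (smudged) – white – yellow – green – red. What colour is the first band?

89400000 Ω = 894 × 10^5.
The first band gives digit 8 of the significand, and 8 is grey.

grey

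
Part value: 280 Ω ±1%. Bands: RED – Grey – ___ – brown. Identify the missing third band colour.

280 Ω = 28 × 10^1.
The third band is the multiplier, 10^1, which is brown.

brown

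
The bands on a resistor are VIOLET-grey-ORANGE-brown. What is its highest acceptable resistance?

Violet → 7 (first significant figure)
Grey → 8 (second significant figure)
Orange → ×10^3 multiplier
Brown → ±1% tolerance
78 × 1000 = 78000 Ω
Highest = 78000 × (1 + 1/100) = 78780 Ω.

78780 Ω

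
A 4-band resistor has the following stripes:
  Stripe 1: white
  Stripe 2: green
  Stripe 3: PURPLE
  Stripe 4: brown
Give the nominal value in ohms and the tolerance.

White → 9 (first significant figure)
Green → 5 (second significant figure)
Violet → ×10^7 multiplier
Brown → ±1% tolerance
95 × 10000000 = 950000000 Ω

950000000 Ω ±1%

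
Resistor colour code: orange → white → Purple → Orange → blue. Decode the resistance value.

Orange → 3 (first significant figure)
White → 9 (second significant figure)
Violet → 7 (third significant figure)
Orange → ×10^3 multiplier
397 × 1000 = 397000 Ω

397000 Ω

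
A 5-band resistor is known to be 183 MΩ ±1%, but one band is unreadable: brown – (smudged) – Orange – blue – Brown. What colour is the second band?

183000000 Ω = 183 × 10^6.
The second band gives digit 8 of the significand, and 8 is grey.

grey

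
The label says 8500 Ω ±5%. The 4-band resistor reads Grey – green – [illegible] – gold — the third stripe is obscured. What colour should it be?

red

8500 Ω = 85 × 10^2.
The third band is the multiplier, 10^2, which is red.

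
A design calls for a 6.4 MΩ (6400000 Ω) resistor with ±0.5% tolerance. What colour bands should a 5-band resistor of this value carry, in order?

blue, yellow, black, yellow, green

6400000 Ω = 640 × 10^4.
6 → blue
4 → yellow
0 → black
Multiplier 10^4 → yellow.
±0.5% tolerance → green.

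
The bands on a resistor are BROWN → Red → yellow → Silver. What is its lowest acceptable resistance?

Brown → 1 (first significant figure)
Red → 2 (second significant figure)
Yellow → ×10^4 multiplier
Silver → ±10% tolerance
12 × 10000 = 120000 Ω
Lowest = 120000 × (1 − 10/100) = 108000 Ω.

108000 Ω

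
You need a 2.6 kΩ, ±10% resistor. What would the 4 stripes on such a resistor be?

2600 Ω = 26 × 10^2.
2 → red
6 → blue
Multiplier 10^2 → red.
±10% tolerance → silver.

red, blue, red, silver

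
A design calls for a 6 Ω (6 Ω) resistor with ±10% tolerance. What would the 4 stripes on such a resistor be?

6 Ω = 60 × 10^-1.
6 → blue
0 → black
Multiplier 10^-1 → gold.
±10% tolerance → silver.

blue, black, gold, silver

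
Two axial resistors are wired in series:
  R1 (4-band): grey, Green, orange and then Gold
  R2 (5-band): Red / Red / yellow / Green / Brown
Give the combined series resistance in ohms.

22485000 Ω

R1: grey, green → 85; orange ×10^3 → 85000 Ω.
R2: red, red, yellow → 224; green ×10^5 → 22400000 Ω.
Series: 85000 + 22400000 = 22485000 Ω.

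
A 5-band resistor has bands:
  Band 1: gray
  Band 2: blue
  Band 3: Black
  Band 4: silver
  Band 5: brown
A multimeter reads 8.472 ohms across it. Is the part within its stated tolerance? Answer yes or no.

Grey → 8 (first significant figure)
Blue → 6 (second significant figure)
Black → 0 (third significant figure)
Silver → ×0.01 multiplier
Brown → ±1% tolerance
860 × 0.01 = 8.6 Ω
Allowed range: 8.514 Ω to 8.686 Ω.
8.472 ohms lies outside that range.

no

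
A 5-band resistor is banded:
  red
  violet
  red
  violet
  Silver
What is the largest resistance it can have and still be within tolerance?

2992000000 Ω

Red → 2 (first significant figure)
Violet → 7 (second significant figure)
Red → 2 (third significant figure)
Violet → ×10^7 multiplier
Silver → ±10% tolerance
272 × 10000000 = 2720000000 Ω
Largest = 2720000000 × (1 + 10/100) = 2992000000 Ω.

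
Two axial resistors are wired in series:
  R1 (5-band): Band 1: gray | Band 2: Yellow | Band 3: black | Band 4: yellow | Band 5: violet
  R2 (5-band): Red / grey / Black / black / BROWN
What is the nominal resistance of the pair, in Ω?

R1: grey, yellow, black → 840; yellow ×10^4 → 8400000 Ω.
R2: red, grey, black → 280; black ×1 → 280 Ω.
Series: 8400000 + 280 = 8400280 Ω.

8400280 Ω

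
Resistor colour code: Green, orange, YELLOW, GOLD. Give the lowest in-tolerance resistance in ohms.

503500 Ω

Green → 5 (first significant figure)
Orange → 3 (second significant figure)
Yellow → ×10^4 multiplier
Gold → ±5% tolerance
53 × 10000 = 530000 Ω
Lowest = 530000 × (1 − 5/100) = 503500 Ω.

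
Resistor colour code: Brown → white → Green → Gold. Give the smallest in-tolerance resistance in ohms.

1805000 Ω

Brown → 1 (first significant figure)
White → 9 (second significant figure)
Green → ×10^5 multiplier
Gold → ±5% tolerance
19 × 100000 = 1900000 Ω
Smallest = 1900000 × (1 − 5/100) = 1805000 Ω.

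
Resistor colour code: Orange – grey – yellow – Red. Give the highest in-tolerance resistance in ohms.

387600 Ω

Orange → 3 (first significant figure)
Grey → 8 (second significant figure)
Yellow → ×10^4 multiplier
Red → ±2% tolerance
38 × 10000 = 380000 Ω
Highest = 380000 × (1 + 2/100) = 387600 Ω.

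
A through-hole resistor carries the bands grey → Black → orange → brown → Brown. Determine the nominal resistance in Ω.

Grey → 8 (first significant figure)
Black → 0 (second significant figure)
Orange → 3 (third significant figure)
Brown → ×10 multiplier
803 × 10 = 8030 Ω

8030 Ω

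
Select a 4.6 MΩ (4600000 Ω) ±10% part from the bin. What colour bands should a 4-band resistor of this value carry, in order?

yellow, blue, green, silver

4600000 Ω = 46 × 10^5.
4 → yellow
6 → blue
Multiplier 10^5 → green.
±10% tolerance → silver.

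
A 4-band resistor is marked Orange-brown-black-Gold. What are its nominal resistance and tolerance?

Orange → 3 (first significant figure)
Brown → 1 (second significant figure)
Black → ×1 multiplier
Gold → ±5% tolerance
31 × 1 = 31 Ω

31 Ω ±5%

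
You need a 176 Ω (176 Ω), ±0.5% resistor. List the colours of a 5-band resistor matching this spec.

176 Ω = 176 × 10^0.
1 → brown
7 → violet
6 → blue
Multiplier 10^0 → black.
±0.5% tolerance → green.

brown, violet, blue, black, green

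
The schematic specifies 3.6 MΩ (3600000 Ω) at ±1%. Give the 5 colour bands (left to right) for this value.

3600000 Ω = 360 × 10^4.
3 → orange
6 → blue
0 → black
Multiplier 10^4 → yellow.
±1% tolerance → brown.

orange, blue, black, yellow, brown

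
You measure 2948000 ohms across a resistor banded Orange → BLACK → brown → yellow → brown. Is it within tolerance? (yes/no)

Orange → 3 (first significant figure)
Black → 0 (second significant figure)
Brown → 1 (third significant figure)
Yellow → ×10^4 multiplier
Brown → ±1% tolerance
301 × 10000 = 3010000 Ω
Allowed range: 2979900 Ω to 3040100 Ω.
2948000 ohms lies outside that range.

no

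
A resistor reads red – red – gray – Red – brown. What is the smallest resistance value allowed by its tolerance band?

22572 Ω

Red → 2 (first significant figure)
Red → 2 (second significant figure)
Grey → 8 (third significant figure)
Red → ×10^2 multiplier
Brown → ±1% tolerance
228 × 100 = 22800 Ω
Smallest = 22800 × (1 − 1/100) = 22572 Ω.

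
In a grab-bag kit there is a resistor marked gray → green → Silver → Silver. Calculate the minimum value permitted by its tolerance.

Grey → 8 (first significant figure)
Green → 5 (second significant figure)
Silver → ×0.01 multiplier
Silver → ±10% tolerance
85 × 0.01 = 0.85 Ω
Minimum = 0.85 × (1 − 10/100) = 0.765 Ω.

0.765 Ω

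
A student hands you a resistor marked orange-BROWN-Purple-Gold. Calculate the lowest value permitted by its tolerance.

Orange → 3 (first significant figure)
Brown → 1 (second significant figure)
Violet → ×10^7 multiplier
Gold → ±5% tolerance
31 × 10000000 = 310000000 Ω
Lowest = 310000000 × (1 − 5/100) = 294500000 Ω.

294500000 Ω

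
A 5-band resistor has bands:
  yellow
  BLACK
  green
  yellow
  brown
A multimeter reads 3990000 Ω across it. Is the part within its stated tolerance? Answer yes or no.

Yellow → 4 (first significant figure)
Black → 0 (second significant figure)
Green → 5 (third significant figure)
Yellow → ×10^4 multiplier
Brown → ±1% tolerance
405 × 10000 = 4050000 Ω
Allowed range: 4009500 Ω to 4090500 Ω.
3990000 Ω lies outside that range.

no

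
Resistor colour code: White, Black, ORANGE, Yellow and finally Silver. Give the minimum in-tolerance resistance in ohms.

White → 9 (first significant figure)
Black → 0 (second significant figure)
Orange → 3 (third significant figure)
Yellow → ×10^4 multiplier
Silver → ±10% tolerance
903 × 10000 = 9030000 Ω
Minimum = 9030000 × (1 − 10/100) = 8127000 Ω.

8127000 Ω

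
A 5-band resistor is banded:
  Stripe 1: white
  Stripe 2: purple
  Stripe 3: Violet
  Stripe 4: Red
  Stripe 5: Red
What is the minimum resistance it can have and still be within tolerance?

95746 Ω

White → 9 (first significant figure)
Violet → 7 (second significant figure)
Violet → 7 (third significant figure)
Red → ×10^2 multiplier
Red → ±2% tolerance
977 × 100 = 97700 Ω
Minimum = 97700 × (1 − 2/100) = 95746 Ω.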